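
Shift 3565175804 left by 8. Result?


0b11010100100000000100001111111100 << 8 = 0b1101010010000000010000111111110000000000 = 912685005824

912685005824


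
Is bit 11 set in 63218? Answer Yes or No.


0b1111011011110010, bit 11 = 0. No

No


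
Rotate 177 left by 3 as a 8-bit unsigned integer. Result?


Rotate 0b10110001 left by 3 (8-bit) = 0b10001101 = 141

141


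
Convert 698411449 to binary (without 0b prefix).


698411449 = 101001101000001110100110111001 in binary

101001101000001110100110111001


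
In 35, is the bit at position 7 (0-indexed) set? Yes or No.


0b100011, bit 7 = 0. No

No


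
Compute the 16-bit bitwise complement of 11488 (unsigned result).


~0b10110011100000 = 0b1101001100011111 = 54047 (16-bit unsigned)

54047


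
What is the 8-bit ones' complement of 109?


109 ^ 255 = 146

146


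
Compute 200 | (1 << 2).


200 | (1 << 2) = 200 | 4 = 204

204


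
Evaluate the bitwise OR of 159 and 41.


0b10011111 | 0b101001 = 0b10111111 = 191

191


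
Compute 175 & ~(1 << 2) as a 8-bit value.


175 & ~(1 << 2) = 171

171


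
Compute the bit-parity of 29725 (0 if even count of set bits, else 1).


0b111010000011101 has 8 ones => parity 0

0


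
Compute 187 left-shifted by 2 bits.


0b10111011 << 2 = 0b1011101100 = 748

748


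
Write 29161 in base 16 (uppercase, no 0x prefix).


29161 = 71E9 hex

71E9


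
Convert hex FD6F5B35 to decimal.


FD6F5B35 hex = 4251933493 decimal

4251933493


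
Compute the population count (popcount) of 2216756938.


0b10000100001000010000011011001010 has 10 set bits

10


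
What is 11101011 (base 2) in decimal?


11101011 in decimal = 235

235


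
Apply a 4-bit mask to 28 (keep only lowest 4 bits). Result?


28 & 15 = 12

12


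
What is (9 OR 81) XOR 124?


Step 1: 9 | 81 = 89
Step 2: 89 ^ 124 = 37

37


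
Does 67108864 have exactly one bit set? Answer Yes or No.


0b100000000000000000000000000. Only one bit set => Yes

Yes


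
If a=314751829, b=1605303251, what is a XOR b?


314751829 ^ 1605303251 = 1298940038

1298940038


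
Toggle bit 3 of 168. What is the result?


168 ^ (1 << 3) = 168 ^ 8 = 160

160


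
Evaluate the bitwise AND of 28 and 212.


0b11100 & 0b11010100 = 0b10100 = 20

20


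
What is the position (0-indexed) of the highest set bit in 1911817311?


0b1110001111101000000010001011111. Highest set bit at position 30

30


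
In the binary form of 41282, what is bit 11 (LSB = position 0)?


0b1010000101000010, position 11 = 0

0


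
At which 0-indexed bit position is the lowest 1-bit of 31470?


0b111101011101110. Lowest set bit at position 1

1


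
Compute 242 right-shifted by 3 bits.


0b11110010 >> 3 = 0b11110 = 30

30


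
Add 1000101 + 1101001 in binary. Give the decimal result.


1000101 + 1101001 = 10101110 = 174

174


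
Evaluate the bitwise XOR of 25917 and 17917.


0b110010100111101 ^ 0b100010111111101 = 0b10000011000000 = 8384

8384


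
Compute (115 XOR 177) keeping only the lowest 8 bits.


Step 1: 115 ^ 177 = 194
Step 2: 194 & 255 = 194

194


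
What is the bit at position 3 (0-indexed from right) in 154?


0b10011010, position 3 = 1

1


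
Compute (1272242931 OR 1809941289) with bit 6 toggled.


Step 1: 1272242931 | 1809941289 = 1811276795
Step 2: 1811276795 ^ (1 << 6) = 1811276795 ^ 64 = 1811276731

1811276731


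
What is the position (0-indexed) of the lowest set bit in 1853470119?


0b1101110011110011011010110100111. Lowest set bit at position 0

0


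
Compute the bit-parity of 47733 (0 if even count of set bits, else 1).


0b1011101001110101 has 10 ones => parity 0

0


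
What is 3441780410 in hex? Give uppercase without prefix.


3441780410 = CD2566BA hex

CD2566BA


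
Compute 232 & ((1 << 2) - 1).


232 & 3 = 0

0


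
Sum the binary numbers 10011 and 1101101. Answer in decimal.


10011 + 1101101 = 10000000 = 128

128


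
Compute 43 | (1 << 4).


43 | (1 << 4) = 43 | 16 = 59

59


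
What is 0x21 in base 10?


21 hex = 33 decimal

33


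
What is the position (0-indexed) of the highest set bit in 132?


0b10000100. Highest set bit at position 7

7


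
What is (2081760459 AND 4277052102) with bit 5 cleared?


Step 1: 2081760459 & 4277052102 = 2080645314
Step 2: 2080645314 & ~(1 << 5) = 2080645314

2080645314


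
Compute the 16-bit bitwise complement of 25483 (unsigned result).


~0b110001110001011 = 0b1001110001110100 = 40052 (16-bit unsigned)

40052


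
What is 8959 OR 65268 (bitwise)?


0b10001011111111 | 0b1111111011110100 = 0b1111111011111111 = 65279

65279


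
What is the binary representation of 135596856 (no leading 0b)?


135596856 = 1000000101010000101100111000 in binary

1000000101010000101100111000


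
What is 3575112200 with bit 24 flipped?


3575112200 ^ (1 << 24) = 3575112200 ^ 16777216 = 3558334984

3558334984


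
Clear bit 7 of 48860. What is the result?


48860 & ~(1 << 7) = 48732

48732


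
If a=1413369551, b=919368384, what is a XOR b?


1413369551 ^ 919368384 = 1660042255

1660042255


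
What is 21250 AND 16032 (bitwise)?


0b101001100000010 & 0b11111010100000 = 0b1001000000000 = 4608

4608


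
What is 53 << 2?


0b110101 << 2 = 0b11010100 = 212

212


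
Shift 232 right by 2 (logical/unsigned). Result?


0b11101000 >> 2 = 0b111010 = 58

58


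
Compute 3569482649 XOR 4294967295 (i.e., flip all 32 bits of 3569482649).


3569482649 ^ 4294967295 = 725484646

725484646


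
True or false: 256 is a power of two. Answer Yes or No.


0b100000000. Only one bit set => Yes

Yes


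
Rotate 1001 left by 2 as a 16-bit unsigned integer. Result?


Rotate 0b1111101001 left by 2 (16-bit) = 0b111110100100 = 4004

4004


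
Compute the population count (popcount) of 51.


0b110011 has 4 set bits

4


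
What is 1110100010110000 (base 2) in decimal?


1110100010110000 in decimal = 59568

59568


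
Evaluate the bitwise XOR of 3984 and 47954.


0b111110010000 ^ 0b1011101101010010 = 0b1011010011000010 = 46274

46274


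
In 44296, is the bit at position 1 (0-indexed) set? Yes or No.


0b1010110100001000, bit 1 = 0. No

No


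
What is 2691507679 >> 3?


0b10100000011011010010010111011111 >> 3 = 0b10100000011011010010010111011 = 336438459

336438459


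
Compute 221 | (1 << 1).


221 | (1 << 1) = 221 | 2 = 223

223


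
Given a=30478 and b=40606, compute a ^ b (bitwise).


30478 ^ 40606 = 59792

59792


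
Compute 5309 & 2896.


0b1010010111101 & 0b101101010000 = 0b10000 = 16

16


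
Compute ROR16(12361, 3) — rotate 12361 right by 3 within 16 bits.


Rotate 0b11000001001001 right by 3 (16-bit) = 0b10011000001001 = 9737

9737


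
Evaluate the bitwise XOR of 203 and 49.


0b11001011 ^ 0b110001 = 0b11111010 = 250

250


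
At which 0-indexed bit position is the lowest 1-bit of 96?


0b1100000. Lowest set bit at position 5

5


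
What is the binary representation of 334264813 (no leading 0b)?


334264813 = 10011111011000111100111101101 in binary

10011111011000111100111101101


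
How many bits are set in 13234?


0b11001110110010 has 8 set bits

8


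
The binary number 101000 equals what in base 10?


101000 in decimal = 40

40


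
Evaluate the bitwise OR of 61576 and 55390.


0b1111000010001000 | 0b1101100001011110 = 0b1111100011011110 = 63710

63710


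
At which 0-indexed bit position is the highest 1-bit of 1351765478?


0b1010000100100100100110111100110. Highest set bit at position 30

30


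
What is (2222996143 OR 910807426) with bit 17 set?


Step 1: 2222996143 | 910807426 = 3066690479
Step 2: 3066690479 | (1 << 17) = 3066690479 | 131072 = 3066821551

3066821551


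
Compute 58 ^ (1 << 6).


58 ^ (1 << 6) = 58 ^ 64 = 122

122


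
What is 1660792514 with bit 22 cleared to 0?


1660792514 & ~(1 << 22) = 1656598210

1656598210


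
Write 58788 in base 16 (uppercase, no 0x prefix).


58788 = E5A4 hex

E5A4


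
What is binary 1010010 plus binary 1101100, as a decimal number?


1010010 + 1101100 = 10111110 = 190

190


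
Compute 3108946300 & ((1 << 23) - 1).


3108946300 & 8388607 = 5161340

5161340


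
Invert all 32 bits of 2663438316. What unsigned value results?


2663438316 ^ 4294967295 = 1631528979

1631528979


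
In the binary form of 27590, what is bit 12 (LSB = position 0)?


0b110101111000110, position 12 = 0

0


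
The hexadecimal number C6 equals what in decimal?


C6 hex = 198 decimal

198


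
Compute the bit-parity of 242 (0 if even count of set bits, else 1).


0b11110010 has 5 ones => parity 1

1


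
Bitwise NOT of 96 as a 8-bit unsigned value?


~0b1100000 = 0b10011111 = 159 (8-bit unsigned)

159


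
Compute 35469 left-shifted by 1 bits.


0b1000101010001101 << 1 = 0b10001010100011010 = 70938

70938


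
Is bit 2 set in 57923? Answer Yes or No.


0b1110001001000011, bit 2 = 0. No

No


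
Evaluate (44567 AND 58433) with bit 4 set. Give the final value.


Step 1: 44567 & 58433 = 41985
Step 2: 41985 | (1 << 4) = 41985 | 16 = 42001

42001


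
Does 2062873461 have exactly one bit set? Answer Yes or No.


0b1111010111101001111001101110101. Multiple bits set => No

No


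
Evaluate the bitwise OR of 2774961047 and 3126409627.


0b10100101011001101000101110010111 | 0b10111010010110010011100110011011 = 0b10111111011111111011101110011111 = 3212819359

3212819359


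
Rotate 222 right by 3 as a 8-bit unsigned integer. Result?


Rotate 0b11011110 right by 3 (8-bit) = 0b11011011 = 219

219


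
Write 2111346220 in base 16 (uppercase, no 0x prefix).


2111346220 = 7DD8962C hex

7DD8962C


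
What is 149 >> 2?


0b10010101 >> 2 = 0b100101 = 37

37


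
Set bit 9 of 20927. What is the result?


20927 | (1 << 9) = 20927 | 512 = 21439

21439


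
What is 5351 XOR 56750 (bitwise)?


0b1010011100111 ^ 0b1101110110101110 = 0b1100100101001001 = 51529

51529


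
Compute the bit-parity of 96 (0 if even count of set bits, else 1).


0b1100000 has 2 ones => parity 0

0


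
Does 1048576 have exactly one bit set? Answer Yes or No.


0b100000000000000000000. Only one bit set => Yes

Yes


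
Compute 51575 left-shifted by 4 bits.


0b1100100101110111 << 4 = 0b11001001011101110000 = 825200

825200


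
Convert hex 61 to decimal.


61 hex = 97 decimal

97


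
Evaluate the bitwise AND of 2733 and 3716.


0b101010101101 & 0b111010000100 = 0b101010000100 = 2692

2692


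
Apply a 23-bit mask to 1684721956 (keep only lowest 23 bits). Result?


1684721956 & 8388607 = 7000356

7000356


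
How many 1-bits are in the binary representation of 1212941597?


0b1001000010011000000010100011101 has 11 set bits

11


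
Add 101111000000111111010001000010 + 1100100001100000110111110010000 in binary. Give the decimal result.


101111000000111111010001000010 + 1100100001100000110111110010000 = 10010011001101000110001111010010 = 2469684178

2469684178


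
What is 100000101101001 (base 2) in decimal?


100000101101001 in decimal = 16745

16745


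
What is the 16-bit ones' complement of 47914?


47914 ^ 65535 = 17621

17621


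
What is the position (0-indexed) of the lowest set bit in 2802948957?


0b10100111000100011001101101011101. Lowest set bit at position 0

0


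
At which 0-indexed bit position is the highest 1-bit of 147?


0b10010011. Highest set bit at position 7

7


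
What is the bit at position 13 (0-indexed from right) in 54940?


0b1101011010011100, position 13 = 0

0


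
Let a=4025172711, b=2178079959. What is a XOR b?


4025172711 ^ 2178079959 = 1849269808

1849269808


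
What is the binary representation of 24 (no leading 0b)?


24 = 11000 in binary

11000


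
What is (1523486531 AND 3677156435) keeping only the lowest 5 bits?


Step 1: 1523486531 & 3677156435 = 1510769731
Step 2: 1510769731 & 31 = 3

3


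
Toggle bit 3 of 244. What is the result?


244 ^ (1 << 3) = 244 ^ 8 = 252

252


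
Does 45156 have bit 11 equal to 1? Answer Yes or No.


0b1011000001100100, bit 11 = 0. No

No


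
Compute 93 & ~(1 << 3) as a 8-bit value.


93 & ~(1 << 3) = 85

85


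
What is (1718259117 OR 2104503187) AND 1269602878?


Step 1: 1718259117 | 2104503187 = 2138746815
Step 2: 2138746815 & 1269602878 = 1260948030

1260948030


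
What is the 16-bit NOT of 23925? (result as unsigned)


~0b101110101110101 = 0b1010001010001010 = 41610 (16-bit unsigned)

41610


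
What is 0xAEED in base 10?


AEED hex = 44781 decimal

44781


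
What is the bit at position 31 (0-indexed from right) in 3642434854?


0b11011001000110110010010100100110, position 31 = 1

1


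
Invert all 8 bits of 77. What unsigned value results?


77 ^ 255 = 178

178


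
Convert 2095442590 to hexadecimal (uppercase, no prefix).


2095442590 = 7CE5EA9E hex

7CE5EA9E


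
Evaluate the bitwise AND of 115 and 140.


0b1110011 & 0b10001100 = 0b0 = 0

0


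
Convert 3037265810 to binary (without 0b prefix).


3037265810 = 10110101000010001111111110010010 in binary

10110101000010001111111110010010


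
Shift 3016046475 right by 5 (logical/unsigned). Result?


0b10110011110001010011011110001011 >> 5 = 0b101100111100010100110111100 = 94251452

94251452


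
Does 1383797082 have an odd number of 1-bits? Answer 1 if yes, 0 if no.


0b1010010011110110001000101011010 has 15 ones => parity 1

1


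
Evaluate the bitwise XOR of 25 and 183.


0b11001 ^ 0b10110111 = 0b10101110 = 174

174


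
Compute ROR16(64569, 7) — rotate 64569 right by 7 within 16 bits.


Rotate 0b1111110000111001 right by 7 (16-bit) = 0b111001111111000 = 29688

29688


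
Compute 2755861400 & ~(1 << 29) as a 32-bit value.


2755861400 & ~(1 << 29) = 2218990488

2218990488


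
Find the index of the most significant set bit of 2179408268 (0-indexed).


0b10000001111001110010000110001100. Highest set bit at position 31

31


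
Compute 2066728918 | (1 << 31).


2066728918 | (1 << 31) = 2066728918 | 2147483648 = 4214212566

4214212566


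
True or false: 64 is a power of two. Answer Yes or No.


0b1000000. Only one bit set => Yes

Yes


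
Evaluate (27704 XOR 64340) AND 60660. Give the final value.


Step 1: 27704 ^ 64340 = 38764
Step 2: 38764 & 60660 = 33892

33892


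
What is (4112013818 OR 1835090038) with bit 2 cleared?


Step 1: 4112013818 | 1835090038 = 4252588542
Step 2: 4252588542 & ~(1 << 2) = 4252588538

4252588538


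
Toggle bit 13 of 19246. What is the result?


19246 ^ (1 << 13) = 19246 ^ 8192 = 27438

27438


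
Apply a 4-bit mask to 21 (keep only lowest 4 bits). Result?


21 & 15 = 5

5


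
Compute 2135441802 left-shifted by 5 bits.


0b1111111010010000100000110001010 << 5 = 0b111111101001000010000011000101000000 = 68334137664

68334137664


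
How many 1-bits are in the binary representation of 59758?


0b1110100101101110 has 10 set bits

10


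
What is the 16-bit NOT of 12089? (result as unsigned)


~0b10111100111001 = 0b1101000011000110 = 53446 (16-bit unsigned)

53446


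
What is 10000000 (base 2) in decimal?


10000000 in decimal = 128

128


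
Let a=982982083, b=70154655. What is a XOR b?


982982083 ^ 70154655 = 1052337244

1052337244


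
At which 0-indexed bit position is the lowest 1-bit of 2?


0b10. Lowest set bit at position 1

1


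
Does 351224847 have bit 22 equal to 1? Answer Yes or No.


0b10100111011110100010000001111, bit 22 = 1. Yes

Yes


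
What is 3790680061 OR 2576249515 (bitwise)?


0b11100001111100010010111111111101 | 0b10011001100011100111001010101011 = 0b11111001111111110111111111111111 = 4194271231

4194271231


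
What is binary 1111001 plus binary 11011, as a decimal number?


1111001 + 11011 = 10010100 = 148

148


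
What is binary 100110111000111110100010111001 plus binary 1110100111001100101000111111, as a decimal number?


100110111000111110100010111001 + 1110100111001100101000111111 = 110101100000001011001011111000 = 897626872

897626872


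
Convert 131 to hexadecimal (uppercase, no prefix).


131 = 83 hex

83


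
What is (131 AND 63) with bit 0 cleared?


Step 1: 131 & 63 = 3
Step 2: 3 & ~(1 << 0) = 2

2


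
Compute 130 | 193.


0b10000010 | 0b11000001 = 0b11000011 = 195

195


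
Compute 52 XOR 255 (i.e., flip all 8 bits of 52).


52 ^ 255 = 203

203


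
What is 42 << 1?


0b101010 << 1 = 0b1010100 = 84

84


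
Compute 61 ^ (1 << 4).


61 ^ (1 << 4) = 61 ^ 16 = 45

45


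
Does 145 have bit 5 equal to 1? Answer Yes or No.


0b10010001, bit 5 = 0. No

No


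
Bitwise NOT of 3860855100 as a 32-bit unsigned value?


~0b11100110000111111111100100111100 = 0b11001111000000000011011000011 = 434112195 (32-bit unsigned)

434112195


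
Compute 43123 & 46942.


0b1010100001110011 & 0b1011011101011110 = 0b1010000001010010 = 41042

41042


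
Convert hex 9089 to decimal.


9089 hex = 37001 decimal

37001


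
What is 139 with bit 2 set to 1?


139 | (1 << 2) = 139 | 4 = 143

143


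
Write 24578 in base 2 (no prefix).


24578 = 110000000000010 in binary

110000000000010


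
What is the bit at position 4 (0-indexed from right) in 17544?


0b100010010001000, position 4 = 0

0


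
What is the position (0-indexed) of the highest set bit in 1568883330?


0b1011101100000110100001010000010. Highest set bit at position 30

30


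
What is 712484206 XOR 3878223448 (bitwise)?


0b101010011101111010010101101110 ^ 0b11100111001010001111111001011000 = 0b11001101010111110101101100110110 = 3445578550

3445578550


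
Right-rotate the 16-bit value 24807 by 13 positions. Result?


Rotate 0b110000011100111 right by 13 (16-bit) = 0b11100111011 = 1851

1851


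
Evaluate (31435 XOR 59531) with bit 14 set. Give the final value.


Step 1: 31435 ^ 59531 = 37440
Step 2: 37440 | (1 << 14) = 37440 | 16384 = 53824

53824


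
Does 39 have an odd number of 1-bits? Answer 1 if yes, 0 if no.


0b100111 has 4 ones => parity 0

0


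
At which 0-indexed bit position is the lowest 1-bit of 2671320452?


0b10011111001110010001110110000100. Lowest set bit at position 2

2


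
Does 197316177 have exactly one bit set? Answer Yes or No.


0b1011110000101100111001010001. Multiple bits set => No

No


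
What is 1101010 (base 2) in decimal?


1101010 in decimal = 106

106


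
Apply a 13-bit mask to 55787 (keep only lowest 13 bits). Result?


55787 & 8191 = 6635

6635


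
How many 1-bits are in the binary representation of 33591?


0b1000001100110111 has 8 set bits

8


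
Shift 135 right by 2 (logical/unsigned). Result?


0b10000111 >> 2 = 0b100001 = 33

33


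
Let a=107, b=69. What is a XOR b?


107 ^ 69 = 46

46


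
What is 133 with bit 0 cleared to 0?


133 & ~(1 << 0) = 132

132


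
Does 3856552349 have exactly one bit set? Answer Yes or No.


0b11100101110111100101000110011101. Multiple bits set => No

No


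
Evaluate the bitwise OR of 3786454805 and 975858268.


0b11100001101100001011011100010101 | 0b111010001010100110101001011100 = 0b11111011101110101111111101011101 = 4223336285

4223336285


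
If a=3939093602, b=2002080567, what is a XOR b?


3939093602 ^ 2002080567 = 2644287317

2644287317


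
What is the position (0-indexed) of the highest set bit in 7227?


0b1110000111011. Highest set bit at position 12

12


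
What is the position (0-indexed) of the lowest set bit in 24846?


0b110000100001110. Lowest set bit at position 1

1


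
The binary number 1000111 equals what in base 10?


1000111 in decimal = 71

71


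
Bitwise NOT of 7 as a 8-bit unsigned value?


~0b111 = 0b11111000 = 248 (8-bit unsigned)

248


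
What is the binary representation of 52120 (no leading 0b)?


52120 = 1100101110011000 in binary

1100101110011000


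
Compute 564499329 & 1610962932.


0b100001101001011001001110000001 & 0b1100000000001010101011111110100 = 0b100000000001010001001110000000 = 537203584

537203584


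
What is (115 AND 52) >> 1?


Step 1: 115 & 52 = 48
Step 2: 48 >> 1 = 24

24


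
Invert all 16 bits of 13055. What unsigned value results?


13055 ^ 65535 = 52480

52480


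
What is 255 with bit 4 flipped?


255 ^ (1 << 4) = 255 ^ 16 = 239

239


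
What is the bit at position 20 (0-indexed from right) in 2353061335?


0b10001100010000001101110111010111, position 20 = 0

0


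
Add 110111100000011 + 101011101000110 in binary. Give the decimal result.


110111100000011 + 101011101000110 = 1100011001001001 = 50761

50761


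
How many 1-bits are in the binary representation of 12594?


0b11000100110010 has 6 set bits

6


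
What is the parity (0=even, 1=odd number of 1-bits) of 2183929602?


0b10000010001011000001111100000010 has 11 ones => parity 1

1


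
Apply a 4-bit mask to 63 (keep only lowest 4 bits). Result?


63 & 15 = 15

15


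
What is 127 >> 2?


0b1111111 >> 2 = 0b11111 = 31

31


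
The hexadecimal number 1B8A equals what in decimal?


1B8A hex = 7050 decimal

7050


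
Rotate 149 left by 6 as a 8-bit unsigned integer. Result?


Rotate 0b10010101 left by 6 (8-bit) = 0b1100101 = 101

101


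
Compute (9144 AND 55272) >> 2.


Step 1: 9144 & 55272 = 936
Step 2: 936 >> 2 = 234

234


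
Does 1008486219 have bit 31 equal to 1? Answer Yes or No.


0b111100000111000100011101001011, bit 31 = 0. No

No


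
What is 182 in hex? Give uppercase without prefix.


182 = B6 hex

B6


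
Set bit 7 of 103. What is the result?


103 | (1 << 7) = 103 | 128 = 231

231


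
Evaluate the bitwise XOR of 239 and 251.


0b11101111 ^ 0b11111011 = 0b10100 = 20

20


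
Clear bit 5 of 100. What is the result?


100 & ~(1 << 5) = 68

68


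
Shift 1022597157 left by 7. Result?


0b111100111100111001100000100101 << 7 = 0b1111001111001110011000001001010000000 = 130892436096

130892436096


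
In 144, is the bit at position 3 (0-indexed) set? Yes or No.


0b10010000, bit 3 = 0. No

No


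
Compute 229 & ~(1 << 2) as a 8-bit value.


229 & ~(1 << 2) = 225

225


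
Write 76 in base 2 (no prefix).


76 = 1001100 in binary

1001100


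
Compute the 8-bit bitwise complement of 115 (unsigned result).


~0b1110011 = 0b10001100 = 140 (8-bit unsigned)

140


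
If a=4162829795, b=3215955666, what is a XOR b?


4162829795 ^ 3215955666 = 1202727729

1202727729


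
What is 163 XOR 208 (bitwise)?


0b10100011 ^ 0b11010000 = 0b1110011 = 115

115


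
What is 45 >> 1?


0b101101 >> 1 = 0b10110 = 22

22


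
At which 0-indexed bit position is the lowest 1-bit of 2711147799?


0b10100001100110001101010100010111. Lowest set bit at position 0

0


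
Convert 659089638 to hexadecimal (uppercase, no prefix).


659089638 = 2748E8E6 hex

2748E8E6


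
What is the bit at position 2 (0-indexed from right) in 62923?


0b1111010111001011, position 2 = 0

0


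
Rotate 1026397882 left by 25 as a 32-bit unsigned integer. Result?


Rotate 0b111101001011011001011010111010 left by 25 (32-bit) = 0b1110100011110100101101100101101 = 1954175789

1954175789


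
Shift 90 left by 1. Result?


0b1011010 << 1 = 0b10110100 = 180

180


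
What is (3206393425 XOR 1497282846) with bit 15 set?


Step 1: 3206393425 ^ 1497282846 = 3861059407
Step 2: 3861059407 | (1 << 15) = 3861059407 | 32768 = 3861092175

3861092175


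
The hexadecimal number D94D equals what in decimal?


D94D hex = 55629 decimal

55629


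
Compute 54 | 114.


0b110110 | 0b1110010 = 0b1110110 = 118

118


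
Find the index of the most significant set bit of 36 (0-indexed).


0b100100. Highest set bit at position 5

5


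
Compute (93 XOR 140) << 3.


Step 1: 93 ^ 140 = 209
Step 2: 209 << 3 = 1672

1672


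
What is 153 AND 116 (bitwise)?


0b10011001 & 0b1110100 = 0b10000 = 16

16


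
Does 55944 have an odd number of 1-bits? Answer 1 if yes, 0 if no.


0b1101101010001000 has 7 ones => parity 1

1


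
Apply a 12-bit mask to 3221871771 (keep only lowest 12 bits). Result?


3221871771 & 4095 = 3227

3227


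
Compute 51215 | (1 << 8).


51215 | (1 << 8) = 51215 | 256 = 51471

51471


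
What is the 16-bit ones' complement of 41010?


41010 ^ 65535 = 24525

24525


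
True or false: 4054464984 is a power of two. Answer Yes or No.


0b11110001101010100011100111011000. Multiple bits set => No

No


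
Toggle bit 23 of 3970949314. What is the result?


3970949314 ^ (1 << 23) = 3970949314 ^ 8388608 = 3962560706

3962560706


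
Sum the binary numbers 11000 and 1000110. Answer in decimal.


11000 + 1000110 = 1011110 = 94

94


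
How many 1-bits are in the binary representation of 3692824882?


0b11011100000111000000100100110010 has 13 set bits

13


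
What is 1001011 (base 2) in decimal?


1001011 in decimal = 75

75


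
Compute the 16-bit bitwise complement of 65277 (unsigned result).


~0b1111111011111101 = 0b100000010 = 258 (16-bit unsigned)

258


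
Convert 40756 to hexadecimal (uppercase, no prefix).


40756 = 9F34 hex

9F34


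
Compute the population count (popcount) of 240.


0b11110000 has 4 set bits

4


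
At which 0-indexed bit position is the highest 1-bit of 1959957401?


0b1110100110100101001001110011001. Highest set bit at position 30

30


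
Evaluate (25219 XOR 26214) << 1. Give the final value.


Step 1: 25219 ^ 26214 = 1253
Step 2: 1253 << 1 = 2506

2506


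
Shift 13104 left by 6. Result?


0b11001100110000 << 6 = 0b11001100110000000000 = 838656

838656


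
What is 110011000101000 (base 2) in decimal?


110011000101000 in decimal = 26152

26152


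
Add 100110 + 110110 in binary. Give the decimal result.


100110 + 110110 = 1011100 = 92

92


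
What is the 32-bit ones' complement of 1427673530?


1427673530 ^ 4294967295 = 2867293765

2867293765


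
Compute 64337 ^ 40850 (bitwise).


0b1111101101010001 ^ 0b1001111110010010 = 0b110010011000011 = 25795

25795


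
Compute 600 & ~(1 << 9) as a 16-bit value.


600 & ~(1 << 9) = 88

88


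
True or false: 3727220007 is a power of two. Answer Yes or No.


0b11011110001010001101110100100111. Multiple bits set => No

No


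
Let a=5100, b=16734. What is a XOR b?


5100 ^ 16734 = 21170

21170


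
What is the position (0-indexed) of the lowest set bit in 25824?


0b110010011100000. Lowest set bit at position 5

5


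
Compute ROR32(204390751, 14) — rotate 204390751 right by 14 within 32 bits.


Rotate 0b1100001011101100000101011111 right by 14 (32-bit) = 0b101011111000011000010111011 = 92025019

92025019


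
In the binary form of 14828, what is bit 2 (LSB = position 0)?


0b11100111101100, position 2 = 1

1


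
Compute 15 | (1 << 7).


15 | (1 << 7) = 15 | 128 = 143

143


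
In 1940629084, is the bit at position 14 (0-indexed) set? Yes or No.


0b1110011101010111010011001011100, bit 14 = 0. No

No


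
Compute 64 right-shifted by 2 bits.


0b1000000 >> 2 = 0b10000 = 16

16


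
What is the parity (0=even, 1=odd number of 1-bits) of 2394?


0b100101011010 has 6 ones => parity 0

0


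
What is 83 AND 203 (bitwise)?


0b1010011 & 0b11001011 = 0b1000011 = 67

67


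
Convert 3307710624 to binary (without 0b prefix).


3307710624 = 11000101001001111010100010100000 in binary

11000101001001111010100010100000


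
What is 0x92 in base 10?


92 hex = 146 decimal

146


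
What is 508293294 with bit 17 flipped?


508293294 ^ (1 << 17) = 508293294 ^ 131072 = 508162222

508162222


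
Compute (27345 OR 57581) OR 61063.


Step 1: 27345 | 57581 = 60157
Step 2: 60157 | 61063 = 61183

61183


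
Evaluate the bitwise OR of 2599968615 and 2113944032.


0b10011010111110000101111101100111 | 0b1111110000000000011100111100000 = 0b11111110111110000111111111100111 = 4277698535

4277698535


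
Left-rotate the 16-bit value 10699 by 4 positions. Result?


Rotate 0b10100111001011 left by 4 (16-bit) = 0b1001110010110010 = 40114

40114


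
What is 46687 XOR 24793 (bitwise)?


0b1011011001011111 ^ 0b110000011011001 = 0b1101011010000110 = 54918

54918


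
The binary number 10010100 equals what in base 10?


10010100 in decimal = 148

148


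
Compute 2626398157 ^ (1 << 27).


2626398157 ^ (1 << 27) = 2626398157 ^ 134217728 = 2492180429

2492180429


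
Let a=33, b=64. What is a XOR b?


33 ^ 64 = 97

97


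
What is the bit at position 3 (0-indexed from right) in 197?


0b11000101, position 3 = 0

0


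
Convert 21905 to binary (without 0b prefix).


21905 = 101010110010001 in binary

101010110010001


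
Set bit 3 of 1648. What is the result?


1648 | (1 << 3) = 1648 | 8 = 1656

1656


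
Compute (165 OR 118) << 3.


Step 1: 165 | 118 = 247
Step 2: 247 << 3 = 1976

1976


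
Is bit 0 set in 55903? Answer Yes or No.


0b1101101001011111, bit 0 = 1. Yes

Yes


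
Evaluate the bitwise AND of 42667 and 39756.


0b1010011010101011 & 0b1001101101001100 = 0b1000001000001000 = 33288

33288


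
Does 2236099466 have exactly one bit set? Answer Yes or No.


0b10000101010010000010101110001010. Multiple bits set => No

No


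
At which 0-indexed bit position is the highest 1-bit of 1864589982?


0b1101111001000110110001010011110. Highest set bit at position 30

30


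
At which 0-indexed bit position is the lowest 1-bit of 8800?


0b10001001100000. Lowest set bit at position 5

5


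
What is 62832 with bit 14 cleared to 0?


62832 & ~(1 << 14) = 46448

46448


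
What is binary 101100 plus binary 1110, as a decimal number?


101100 + 1110 = 111010 = 58

58


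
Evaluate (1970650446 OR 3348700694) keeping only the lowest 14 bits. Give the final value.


Step 1: 1970650446 | 3348700694 = 4160601950
Step 2: 4160601950 & 16383 = 16222

16222


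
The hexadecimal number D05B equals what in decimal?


D05B hex = 53339 decimal

53339


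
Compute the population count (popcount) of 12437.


0b11000010010101 has 6 set bits

6


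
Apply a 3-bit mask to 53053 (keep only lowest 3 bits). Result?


53053 & 7 = 5

5


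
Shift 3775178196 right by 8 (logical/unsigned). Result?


0b11100001000001001010010111010100 >> 8 = 0b111000010000010010100101 = 14746789

14746789


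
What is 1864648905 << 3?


0b1101111001001000100100011001001 << 3 = 0b1101111001001000100100011001001000 = 14917191240

14917191240


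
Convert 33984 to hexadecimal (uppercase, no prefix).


33984 = 84C0 hex

84C0


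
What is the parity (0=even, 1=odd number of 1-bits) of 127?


0b1111111 has 7 ones => parity 1

1


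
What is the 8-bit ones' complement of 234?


234 ^ 255 = 21

21


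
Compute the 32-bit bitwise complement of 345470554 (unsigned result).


~0b10100100101110111011001011010 = 0b11101011011010001000100110100101 = 3949496741 (32-bit unsigned)

3949496741


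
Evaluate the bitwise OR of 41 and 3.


0b101001 | 0b11 = 0b101011 = 43

43


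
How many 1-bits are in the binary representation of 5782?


0b1011010010110 has 7 set bits

7


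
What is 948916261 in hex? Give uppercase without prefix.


948916261 = 388F5025 hex

388F5025


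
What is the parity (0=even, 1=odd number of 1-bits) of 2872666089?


0b10101011001110010110011111101001 has 19 ones => parity 1

1


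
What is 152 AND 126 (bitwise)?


0b10011000 & 0b1111110 = 0b11000 = 24

24


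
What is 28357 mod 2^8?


28357 & 255 = 197

197


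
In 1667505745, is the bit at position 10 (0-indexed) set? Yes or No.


0b1100011011001000001111001010001, bit 10 = 1. Yes

Yes


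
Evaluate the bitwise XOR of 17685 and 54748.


0b100010100010101 ^ 0b1101010111011100 = 0b1001000011001001 = 37065

37065


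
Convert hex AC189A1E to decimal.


AC189A1E hex = 2887293470 decimal

2887293470


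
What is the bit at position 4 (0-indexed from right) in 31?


0b11111, position 4 = 1

1


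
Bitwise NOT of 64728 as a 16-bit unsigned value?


~0b1111110011011000 = 0b1100100111 = 807 (16-bit unsigned)

807


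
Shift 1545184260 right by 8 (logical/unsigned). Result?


0b1011100000110011010010000000100 >> 8 = 0b10111000001100110100100 = 6035876

6035876


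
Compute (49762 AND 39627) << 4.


Step 1: 49762 & 39627 = 33346
Step 2: 33346 << 4 = 533536

533536


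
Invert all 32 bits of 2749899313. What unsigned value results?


2749899313 ^ 4294967295 = 1545067982

1545067982


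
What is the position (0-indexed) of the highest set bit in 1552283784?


0b1011100100001011111100010001000. Highest set bit at position 30

30


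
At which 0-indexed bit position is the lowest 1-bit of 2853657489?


0b10101010000101110101101110010001. Lowest set bit at position 0

0


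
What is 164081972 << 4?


0b1001110001111011000100110100 << 4 = 0b10011100011110110001001101000000 = 2625311552

2625311552


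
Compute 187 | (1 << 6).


187 | (1 << 6) = 187 | 64 = 251

251


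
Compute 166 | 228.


0b10100110 | 0b11100100 = 0b11100110 = 230

230


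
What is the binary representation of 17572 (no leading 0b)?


17572 = 100010010100100 in binary

100010010100100


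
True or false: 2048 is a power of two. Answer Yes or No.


0b100000000000. Only one bit set => Yes

Yes


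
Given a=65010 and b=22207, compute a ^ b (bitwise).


65010 ^ 22207 = 43853

43853


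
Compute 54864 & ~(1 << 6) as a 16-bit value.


54864 & ~(1 << 6) = 54800

54800


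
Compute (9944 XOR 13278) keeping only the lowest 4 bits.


Step 1: 9944 ^ 13278 = 5382
Step 2: 5382 & 15 = 6

6


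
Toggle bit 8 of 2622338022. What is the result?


2622338022 ^ (1 << 8) = 2622338022 ^ 256 = 2622337766

2622337766


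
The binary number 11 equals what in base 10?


11 in decimal = 3

3


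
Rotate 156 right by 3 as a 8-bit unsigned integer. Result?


Rotate 0b10011100 right by 3 (8-bit) = 0b10010011 = 147

147


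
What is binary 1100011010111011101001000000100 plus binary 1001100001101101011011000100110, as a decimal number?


1100011010111011101001000000100 + 1001100001101101011011000100110 = 10101111100101001000100000101010 = 2945746986

2945746986


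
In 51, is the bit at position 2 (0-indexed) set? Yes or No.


0b110011, bit 2 = 0. No

No


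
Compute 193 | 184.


0b11000001 | 0b10111000 = 0b11111001 = 249

249


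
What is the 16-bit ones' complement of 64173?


64173 ^ 65535 = 1362

1362


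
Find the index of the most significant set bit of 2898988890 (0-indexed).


0b10101100110010110000111101011010. Highest set bit at position 31

31


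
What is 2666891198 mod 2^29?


2666891198 & 536870911 = 519407550

519407550


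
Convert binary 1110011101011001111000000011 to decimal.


1110011101011001111000000011 in decimal = 242589187

242589187


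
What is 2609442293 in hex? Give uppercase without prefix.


2609442293 = 9B88EDF5 hex

9B88EDF5


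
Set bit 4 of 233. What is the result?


233 | (1 << 4) = 233 | 16 = 249

249


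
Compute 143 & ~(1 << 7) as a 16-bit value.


143 & ~(1 << 7) = 15

15


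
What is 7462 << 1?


0b1110100100110 << 1 = 0b11101001001100 = 14924

14924


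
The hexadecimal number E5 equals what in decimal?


E5 hex = 229 decimal

229


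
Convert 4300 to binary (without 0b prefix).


4300 = 1000011001100 in binary

1000011001100


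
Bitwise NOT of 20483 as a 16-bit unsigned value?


~0b101000000000011 = 0b1010111111111100 = 45052 (16-bit unsigned)

45052


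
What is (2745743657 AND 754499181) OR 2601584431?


Step 1: 2745743657 & 754499181 = 547928105
Step 2: 547928105 | 2601584431 = 3149512495

3149512495


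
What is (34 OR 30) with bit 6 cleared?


Step 1: 34 | 30 = 62
Step 2: 62 & ~(1 << 6) = 62

62


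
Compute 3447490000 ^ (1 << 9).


3447490000 ^ (1 << 9) = 3447490000 ^ 512 = 3447490512

3447490512


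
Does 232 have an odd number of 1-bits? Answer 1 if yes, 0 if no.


0b11101000 has 4 ones => parity 0

0


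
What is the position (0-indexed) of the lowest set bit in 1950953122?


0b1110100010010010010111010100010. Lowest set bit at position 1

1


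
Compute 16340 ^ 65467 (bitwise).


0b11111111010100 ^ 0b1111111110111011 = 0b1100000001101111 = 49263

49263


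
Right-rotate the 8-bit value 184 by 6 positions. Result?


Rotate 0b10111000 right by 6 (8-bit) = 0b11100010 = 226

226


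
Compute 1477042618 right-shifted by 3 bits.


0b1011000000010011110000110111010 >> 3 = 0b1011000000010011110000110111 = 184630327

184630327


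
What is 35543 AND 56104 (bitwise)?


0b1000101011010111 & 0b1101101100101000 = 0b1000101000000000 = 35328

35328


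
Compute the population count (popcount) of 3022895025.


0b10110100001011011011011110110001 has 18 set bits

18


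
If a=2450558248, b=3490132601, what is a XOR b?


2450558248 ^ 3490132601 = 1108852561

1108852561


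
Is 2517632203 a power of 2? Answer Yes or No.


0b10010110000100000000010011001011. Multiple bits set => No

No


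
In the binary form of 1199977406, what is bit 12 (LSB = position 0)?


0b1000111100001100011001110111110, position 12 = 1

1


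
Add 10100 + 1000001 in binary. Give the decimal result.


10100 + 1000001 = 1010101 = 85

85


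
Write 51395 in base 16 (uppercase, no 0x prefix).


51395 = C8C3 hex

C8C3


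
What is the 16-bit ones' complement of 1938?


1938 ^ 65535 = 63597

63597


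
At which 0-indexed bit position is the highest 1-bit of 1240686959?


0b1001001111100110110000101101111. Highest set bit at position 30

30


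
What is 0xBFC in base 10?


BFC hex = 3068 decimal

3068


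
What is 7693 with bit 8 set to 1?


7693 | (1 << 8) = 7693 | 256 = 7949

7949


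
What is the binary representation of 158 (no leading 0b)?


158 = 10011110 in binary

10011110


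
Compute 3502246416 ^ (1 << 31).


3502246416 ^ (1 << 31) = 3502246416 ^ 2147483648 = 1354762768

1354762768


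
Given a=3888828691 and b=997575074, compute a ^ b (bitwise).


3888828691 ^ 997575074 = 3703511217

3703511217


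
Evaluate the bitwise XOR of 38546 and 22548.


0b1001011010010010 ^ 0b101100000010100 = 0b1100111010000110 = 52870

52870


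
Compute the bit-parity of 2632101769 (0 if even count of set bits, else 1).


0b10011100111000101010111110001001 has 17 ones => parity 1

1
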